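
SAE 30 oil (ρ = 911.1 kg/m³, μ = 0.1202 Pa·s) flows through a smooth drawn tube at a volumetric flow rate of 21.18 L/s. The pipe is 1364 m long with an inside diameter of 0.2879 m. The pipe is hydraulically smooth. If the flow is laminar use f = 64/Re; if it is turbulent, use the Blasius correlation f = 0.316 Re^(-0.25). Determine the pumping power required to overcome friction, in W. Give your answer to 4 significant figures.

Q = 21.18 L/s = 21.18/1000 = 0.02118 m³/s.
Cross-sectional area A = πD²/4 = π(0.2879)²/4 = 0.0651 m²; mean velocity V = Q/A = 0.02118/0.0651 = 0.3254 m/s.
Reynolds number Re = ρVD/μ = 911.1 · 0.3254 · 0.2879 / 0.12 = 710.
Re < 2300 → laminar flow, so f = 64/Re = 64/710 = 0.09014 (the turbulent correlation is not needed).
Darcy-Weisbach: ΔP = f(L/D)(ρV²/2) = 0.09014·(1364/0.2879)·(911.1·0.3254²/2) = 0.09014·4738·48.22 = 2.059e+04 Pa.
Pumping power P = QΔP = 0.02118·2.059e+04 = 436.18 W = 436.2 W.

P ≈ 436.2 W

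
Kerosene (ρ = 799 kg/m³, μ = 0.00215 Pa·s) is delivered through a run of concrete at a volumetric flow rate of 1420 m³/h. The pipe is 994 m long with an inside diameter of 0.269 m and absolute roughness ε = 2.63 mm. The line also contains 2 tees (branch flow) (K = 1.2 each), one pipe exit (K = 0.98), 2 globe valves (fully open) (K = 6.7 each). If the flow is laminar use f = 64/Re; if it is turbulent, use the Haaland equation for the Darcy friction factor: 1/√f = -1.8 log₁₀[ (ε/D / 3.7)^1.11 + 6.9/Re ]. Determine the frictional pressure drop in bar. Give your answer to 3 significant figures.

Q = 1420 m³/h = 1420/3600 = 0.3944 m³/s.
Cross-sectional area A = πD²/4 = π(0.269)²/4 = 0.05683 m²; mean velocity V = Q/A = 0.3944/0.05683 = 6.941 m/s.
Reynolds number Re = ρVD/μ = 799 · 6.941 · 0.269 / 0.00215 = 6.938e+05.
Re > 4000 → turbulent. Relative roughness ε/D = 0.00263/0.269 = 0.00978. Haaland: 1/√f = -1.8 log₁₀[(0.00978/3.7)^1.11 + 6.9/6.938e+05] = -1.8 log₁₀[0.00138 + 9.94e-06] = 5.145, so f = 0.03777.
Total minor-loss coefficient ΣK = 2·1.2 + 1·0.98 + 2·6.7 = 16.8.
ΔP = [f·L/D + ΣK]·(ρV²/2) = [0.03777·994/0.269 + 16.8]·(799·6.941²/2) = [139.6 + 16.8]·1.924e+04 = 3.009e+06 Pa.
ΔP = 3.009e+06 Pa = 30.1 bar.

ΔP ≈ 30.1 bar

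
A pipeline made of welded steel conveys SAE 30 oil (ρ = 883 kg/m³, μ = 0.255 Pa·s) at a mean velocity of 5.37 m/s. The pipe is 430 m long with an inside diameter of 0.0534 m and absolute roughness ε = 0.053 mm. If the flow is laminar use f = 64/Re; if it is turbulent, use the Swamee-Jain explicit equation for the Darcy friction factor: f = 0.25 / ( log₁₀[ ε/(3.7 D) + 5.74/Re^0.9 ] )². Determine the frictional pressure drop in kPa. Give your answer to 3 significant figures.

ΔP ≈ 6610 kPa

Reynolds number Re = ρVD/μ = 883 · 5.37 · 0.0534 / 0.255 = 993.
Re < 2300 → laminar flow, so f = 64/Re = 64/993 = 0.06445 (the turbulent correlation is not needed).
Darcy-Weisbach: ΔP = f(L/D)(ρV²/2) = 0.06445·(430/0.0534)·(883·5.37²/2) = 0.06445·8052·1.273e+04 = 6.608e+06 Pa.
ΔP = 6.608e+06 Pa = 6610 kPa.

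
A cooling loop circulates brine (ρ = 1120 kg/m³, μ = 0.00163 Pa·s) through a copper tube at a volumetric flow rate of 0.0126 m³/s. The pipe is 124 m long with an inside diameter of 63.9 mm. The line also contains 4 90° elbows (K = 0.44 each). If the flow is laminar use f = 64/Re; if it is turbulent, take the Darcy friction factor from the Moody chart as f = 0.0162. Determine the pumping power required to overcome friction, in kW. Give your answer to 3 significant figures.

P ≈ 3.62 kW

Cross-sectional area A = πD²/4 = π(0.0639)²/4 = 0.003207 m²; mean velocity V = Q/A = 0.0126/0.003207 = 3.929 m/s.
Reynolds number Re = ρVD/μ = 1120 · 3.929 · 0.0639 / 0.00163 = 1.725e+05.
Re > 4000 → turbulent; use the Moody-chart value f = 0.0162.
Total minor-loss coefficient ΣK = 4·0.44 = 1.76.
ΔP = [f·L/D + ΣK]·(ρV²/2) = [0.0162·124/0.0639 + 1.76]·(1120·3.929²/2) = [31.44 + 1.76]·8645 = 2.87e+05 Pa.
Pumping power P = QΔP = 0.0126·2.87e+05 = 3616 W = 3.62 kW.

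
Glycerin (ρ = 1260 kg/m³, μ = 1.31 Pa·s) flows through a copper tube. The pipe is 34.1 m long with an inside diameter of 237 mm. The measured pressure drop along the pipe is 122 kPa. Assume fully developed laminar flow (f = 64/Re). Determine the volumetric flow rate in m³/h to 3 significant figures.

For laminar flow, f = 64/Re with Re = ρVD/μ, so Darcy-Weisbach reduces to ΔP = 32μLV/D². Solving for V: V = ΔP·D²/(32μL) = 1.22e+05·(0.237)²/(32·1.31·34.1) = 4.794 m/s.
Check: Re = ρVD/μ = 1260·4.794·0.237/1.31 = 1093 < 2300, so the laminar assumption holds.
Q = V·A = 4.794·(π/4·0.237²) = 0.2115 m³/s = 761 m³/h.

Q ≈ 761 m³/h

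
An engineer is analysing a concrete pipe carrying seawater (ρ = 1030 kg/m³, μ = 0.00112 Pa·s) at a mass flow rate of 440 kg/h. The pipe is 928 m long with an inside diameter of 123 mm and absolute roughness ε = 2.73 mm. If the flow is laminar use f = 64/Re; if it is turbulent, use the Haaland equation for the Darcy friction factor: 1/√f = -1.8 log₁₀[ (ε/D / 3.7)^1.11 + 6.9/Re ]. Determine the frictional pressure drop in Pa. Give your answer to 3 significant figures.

ΔP ≈ 22.0 Pa

ṁ = 440 kg/h = 440/3600 = 0.1222 kg/s.
A = πD²/4 = π(0.123)²/4 = 0.01188 m²; mean velocity V = ṁ/(ρA) = 0.1222/(1030 · 0.01188) = 0.009986 m/s.
Reynolds number Re = ρVD/μ = 1030 · 0.009986 · 0.123 / 0.00112 = 1130.
Re < 2300 → laminar flow, so f = 64/Re = 64/1130 = 0.05666 (the turbulent correlation is not needed).
Darcy-Weisbach: ΔP = f(L/D)(ρV²/2) = 0.05666·(928/0.123)·(1030·0.009986²/2) = 0.05666·7545·0.05136 = 21.95 Pa.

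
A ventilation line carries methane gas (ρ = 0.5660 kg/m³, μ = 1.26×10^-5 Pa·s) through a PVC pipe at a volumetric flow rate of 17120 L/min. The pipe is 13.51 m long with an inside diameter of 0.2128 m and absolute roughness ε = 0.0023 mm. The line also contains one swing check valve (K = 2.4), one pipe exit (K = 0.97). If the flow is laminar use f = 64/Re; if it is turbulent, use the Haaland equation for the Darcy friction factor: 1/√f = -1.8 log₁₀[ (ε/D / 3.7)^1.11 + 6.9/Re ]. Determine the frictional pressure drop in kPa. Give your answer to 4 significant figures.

Q = 17120 L/min = 17120/60000 = 0.2853 m³/s.
Cross-sectional area A = πD²/4 = π(0.2128)²/4 = 0.03557 m²; mean velocity V = Q/A = 0.2853/0.03557 = 8.023 m/s.
Reynolds number Re = ρVD/μ = 0.566 · 8.023 · 0.2128 / 1.26e-05 = 7.669e+04.
Re > 4000 → turbulent. Relative roughness ε/D = 2.3e-06/0.2128 = 1.08e-05. Haaland: 1/√f = -1.8 log₁₀[(1.08e-05/3.7)^1.11 + 6.9/7.669e+04] = -1.8 log₁₀[7.19e-07 + 9e-05] = 7.276, so f = 0.01889.
Total minor-loss coefficient ΣK = 1·2.4 + 1·0.97 = 3.37.
ΔP = [f·L/D + ΣK]·(ρV²/2) = [0.01889·13.51/0.2128 + 3.37]·(0.566·8.023²/2) = [1.199 + 3.37]·18.21 = 83.23 Pa.
ΔP = 83.23 Pa = 0.08323 kPa.

ΔP ≈ 0.08323 kPa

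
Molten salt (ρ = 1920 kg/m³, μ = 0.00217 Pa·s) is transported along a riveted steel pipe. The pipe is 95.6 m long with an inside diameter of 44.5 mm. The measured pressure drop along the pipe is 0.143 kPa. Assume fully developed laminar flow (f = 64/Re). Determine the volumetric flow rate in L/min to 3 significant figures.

For laminar flow, f = 64/Re with Re = ρVD/μ, so Darcy-Weisbach reduces to ΔP = 32μLV/D². Solving for V: V = ΔP·D²/(32μL) = 143·(0.0445)²/(32·0.00217·95.6) = 0.04266 m/s.
Check: Re = ρVD/μ = 1920·0.04266·0.0445/0.00217 = 1680 < 2300, so the laminar assumption holds.
Q = V·A = 0.04266·(π/4·0.0445²) = 6.634e-05 m³/s = 3.98 L/min.

Q ≈ 3.98 L/min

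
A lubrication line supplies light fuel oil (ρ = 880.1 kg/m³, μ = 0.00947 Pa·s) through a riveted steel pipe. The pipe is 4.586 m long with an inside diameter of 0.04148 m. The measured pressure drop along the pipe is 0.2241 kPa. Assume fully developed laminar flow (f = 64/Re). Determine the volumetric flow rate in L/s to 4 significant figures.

Q ≈ 0.3749 L/s

For laminar flow, f = 64/Re with Re = ρVD/μ, so Darcy-Weisbach reduces to ΔP = 32μLV/D². Solving for V: V = ΔP·D²/(32μL) = 224.1·(0.04148)²/(32·0.00947·4.586) = 0.2775 m/s.
Check: Re = ρVD/μ = 880.1·0.2775·0.04148/0.00947 = 1070 < 2300, so the laminar assumption holds.
Q = V·A = 0.2775·(π/4·0.04148²) = 0.0003749 m³/s = 0.3749 L/s.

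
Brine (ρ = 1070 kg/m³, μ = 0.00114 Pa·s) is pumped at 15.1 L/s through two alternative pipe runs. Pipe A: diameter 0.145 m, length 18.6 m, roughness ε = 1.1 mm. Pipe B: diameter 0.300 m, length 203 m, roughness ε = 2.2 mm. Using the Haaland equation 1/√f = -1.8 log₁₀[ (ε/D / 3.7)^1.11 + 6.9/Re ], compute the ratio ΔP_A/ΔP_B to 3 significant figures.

Pipe A: V = Q/A = 0.0151/0.01651 = 0.9144 m/s; Re = 1.245e+05; ε/D = 0.00759; Haaland → f = 0.0352; ΔP_A = f(L/D)(ρV²/2) = 2020 Pa.
Pipe B: V = Q/A = 0.0151/0.07069 = 0.2136 m/s; Re = 6.015e+04; ε/D = 0.00733; Haaland → f = 0.03539; ΔP_B = f(L/D)(ρV²/2) = 584.7 Pa.
ΔP_A/ΔP_B = 2020/584.7 = 3.45.

ΔP_A/ΔP_B ≈ 3.45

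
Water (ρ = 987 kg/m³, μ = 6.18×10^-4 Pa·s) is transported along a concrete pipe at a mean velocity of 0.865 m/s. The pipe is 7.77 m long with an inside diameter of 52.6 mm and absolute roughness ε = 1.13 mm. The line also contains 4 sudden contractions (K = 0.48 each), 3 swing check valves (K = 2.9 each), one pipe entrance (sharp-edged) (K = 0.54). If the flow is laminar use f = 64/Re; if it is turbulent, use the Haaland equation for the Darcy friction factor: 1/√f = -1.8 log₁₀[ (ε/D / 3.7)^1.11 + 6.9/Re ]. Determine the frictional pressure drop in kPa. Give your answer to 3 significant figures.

Reynolds number Re = ρVD/μ = 987 · 0.865 · 0.0526 / 0.000618 = 7.267e+04.
Re > 4000 → turbulent. Relative roughness ε/D = 0.00113/0.0526 = 0.0215. Haaland: 1/√f = -1.8 log₁₀[(0.0215/3.7)^1.11 + 6.9/7.267e+04] = -1.8 log₁₀[0.0033 + 9.5e-05] = 4.446, so f = 0.0506.
Total minor-loss coefficient ΣK = 4·0.48 + 3·2.9 + 1·0.54 = 11.2.
ΔP = [f·L/D + ΣK]·(ρV²/2) = [0.0506·7.77/0.0526 + 11.2]·(987·0.865²/2) = [7.475 + 11.2]·369.2 = 6881 Pa.
ΔP = 6881 Pa = 6.88 kPa.

ΔP ≈ 6.88 kPa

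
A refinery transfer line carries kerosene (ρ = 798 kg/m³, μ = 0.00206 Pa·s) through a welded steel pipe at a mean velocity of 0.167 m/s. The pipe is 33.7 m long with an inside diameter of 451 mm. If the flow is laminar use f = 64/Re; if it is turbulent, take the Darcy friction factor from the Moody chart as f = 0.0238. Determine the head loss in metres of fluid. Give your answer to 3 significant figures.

h_f ≈ 0.00253 m

Reynolds number Re = ρVD/μ = 798 · 0.167 · 0.451 / 0.00206 = 2.918e+04.
Re > 4000 → turbulent; use the Moody-chart value f = 0.0238.
Darcy-Weisbach: ΔP = f(L/D)(ρV²/2) = 0.0238·(33.7/0.451)·(798·0.167²/2) = 0.0238·74.72·11.13 = 19.79 Pa.
Head loss h_f = ΔP/(ρg) = 19.79/(798·9.81) = 0.00253 m.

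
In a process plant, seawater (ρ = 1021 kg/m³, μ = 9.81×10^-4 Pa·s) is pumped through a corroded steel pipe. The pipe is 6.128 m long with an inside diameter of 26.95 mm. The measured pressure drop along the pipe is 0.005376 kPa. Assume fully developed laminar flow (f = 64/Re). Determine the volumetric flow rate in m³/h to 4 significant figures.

Q ≈ 0.04168 m³/h

For laminar flow, f = 64/Re with Re = ρVD/μ, so Darcy-Weisbach reduces to ΔP = 32μLV/D². Solving for V: V = ΔP·D²/(32μL) = 5.376·(0.02695)²/(32·0.000981·6.128) = 0.0203 m/s.
Check: Re = ρVD/μ = 1021·0.0203·0.02695/0.000981 = 569.3 < 2300, so the laminar assumption holds.
Q = V·A = 0.0203·(π/4·0.02695²) = 1.158e-05 m³/s = 0.04168 m³/h.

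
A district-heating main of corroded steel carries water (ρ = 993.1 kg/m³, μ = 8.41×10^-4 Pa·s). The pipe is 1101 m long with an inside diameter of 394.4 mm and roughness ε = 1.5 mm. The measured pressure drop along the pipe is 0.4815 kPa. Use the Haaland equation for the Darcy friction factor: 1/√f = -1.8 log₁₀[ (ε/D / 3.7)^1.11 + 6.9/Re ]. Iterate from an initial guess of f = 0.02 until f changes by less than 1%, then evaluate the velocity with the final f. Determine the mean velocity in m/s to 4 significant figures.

Rearranging Darcy-Weisbach: V = √(2·ΔP·D/(f·L·ρ)). With ε/D = 0.0015/0.3944 = 0.0038, iterate starting from f = 0.02:
  f = 0.02 → V = √(2·481.5·0.3944/(0.02·1101·993.1)) = 0.1318 m/s; Re = ρVD/μ = 6.138e+04; f → 0.02966
  f = 0.02966 → V = 0.1082 m/s; Re = 5.04e+04; f → 0.02999
  f = 0.02999 → V = 0.1076 m/s; Re = 5.013e+04; f → 0.03
Converged (Δf/f < 1%). With the final f = 0.03: V = √(2·481.5·0.3944/(0.03·1101·993.1)) = 0.1076 m/s.

V ≈ 0.1076 m/s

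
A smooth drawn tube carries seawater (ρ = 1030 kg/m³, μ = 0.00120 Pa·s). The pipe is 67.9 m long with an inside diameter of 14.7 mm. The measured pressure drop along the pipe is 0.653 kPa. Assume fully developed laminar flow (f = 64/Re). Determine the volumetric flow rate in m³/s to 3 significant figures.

Q ≈ 9.18×10^-6 m³/s

For laminar flow, f = 64/Re with Re = ρVD/μ, so Darcy-Weisbach reduces to ΔP = 32μLV/D². Solving for V: V = ΔP·D²/(32μL) = 653·(0.0147)²/(32·0.0012·67.9) = 0.05412 m/s.
Check: Re = ρVD/μ = 1030·0.05412·0.0147/0.0012 = 682.8 < 2300, so the laminar assumption holds.
Q = V·A = 0.05412·(π/4·0.0147²) = 9.185e-06 m³/s = 9.18×10^-6 m³/s.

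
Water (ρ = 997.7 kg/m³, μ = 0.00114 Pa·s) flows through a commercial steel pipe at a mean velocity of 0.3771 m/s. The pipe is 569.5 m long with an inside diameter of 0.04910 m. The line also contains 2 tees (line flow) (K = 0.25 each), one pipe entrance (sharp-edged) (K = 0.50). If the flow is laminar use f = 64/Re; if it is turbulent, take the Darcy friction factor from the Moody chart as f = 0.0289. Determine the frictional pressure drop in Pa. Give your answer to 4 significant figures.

ΔP ≈ 23850 Pa

Reynolds number Re = ρVD/μ = 997.7 · 0.3771 · 0.0491 / 0.00114 = 1.62e+04.
Re > 4000 → turbulent; use the Moody-chart value f = 0.0289.
Total minor-loss coefficient ΣK = 2·0.25 + 1·0.5 = 1.
ΔP = [f·L/D + ΣK]·(ρV²/2) = [0.0289·569.5/0.0491 + 1]·(997.7·0.3771²/2) = [335.2 + 1]·70.94 = 2.385e+04 Pa.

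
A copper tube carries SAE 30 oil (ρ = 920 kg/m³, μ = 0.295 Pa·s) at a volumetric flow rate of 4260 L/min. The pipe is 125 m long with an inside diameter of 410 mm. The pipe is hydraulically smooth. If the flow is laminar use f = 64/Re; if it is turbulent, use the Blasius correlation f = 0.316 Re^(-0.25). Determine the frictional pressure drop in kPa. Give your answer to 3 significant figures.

Q = 4260 L/min = 4260/60000 = 0.071 m³/s.
Cross-sectional area A = πD²/4 = π(0.41)²/4 = 0.132 m²; mean velocity V = Q/A = 0.071/0.132 = 0.5378 m/s.
Reynolds number Re = ρVD/μ = 920 · 0.5378 · 0.41 / 0.295 = 687.6.
Re < 2300 → laminar flow, so f = 64/Re = 64/687.6 = 0.09307 (the turbulent correlation is not needed).
Darcy-Weisbach: ΔP = f(L/D)(ρV²/2) = 0.09307·(125/0.41)·(920·0.5378²/2) = 0.09307·304.9·133 = 3775 Pa.
ΔP = 3775 Pa = 3.77 kPa.

ΔP ≈ 3.77 kPa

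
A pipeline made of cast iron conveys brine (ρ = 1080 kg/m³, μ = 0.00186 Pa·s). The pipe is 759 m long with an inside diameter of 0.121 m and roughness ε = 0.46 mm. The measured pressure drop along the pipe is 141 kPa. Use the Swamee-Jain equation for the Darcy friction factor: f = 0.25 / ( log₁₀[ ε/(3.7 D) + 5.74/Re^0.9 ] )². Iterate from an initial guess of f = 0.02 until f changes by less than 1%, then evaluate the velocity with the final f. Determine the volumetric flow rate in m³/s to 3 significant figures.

Q ≈ 0.0136 m³/s

Rearranging Darcy-Weisbach: V = √(2·ΔP·D/(f·L·ρ)). With ε/D = 0.00046/0.121 = 0.0038, iterate starting from f = 0.02:
  f = 0.02 → V = √(2·1.41e+05·0.121/(0.02·759·1080)) = 1.443 m/s; Re = ρVD/μ = 1.014e+05; f → 0.02935
  f = 0.02935 → V = 1.191 m/s; Re = 8.367e+04; f → 0.0296
Converged (Δf/f < 1%). With the final f = 0.0296: V = √(2·1.41e+05·0.121/(0.0296·759·1080)) = 1.186 m/s.
Q = V·A = 1.186·(π/4·0.121²) = 0.01364 m³/s = 0.0136 m³/s.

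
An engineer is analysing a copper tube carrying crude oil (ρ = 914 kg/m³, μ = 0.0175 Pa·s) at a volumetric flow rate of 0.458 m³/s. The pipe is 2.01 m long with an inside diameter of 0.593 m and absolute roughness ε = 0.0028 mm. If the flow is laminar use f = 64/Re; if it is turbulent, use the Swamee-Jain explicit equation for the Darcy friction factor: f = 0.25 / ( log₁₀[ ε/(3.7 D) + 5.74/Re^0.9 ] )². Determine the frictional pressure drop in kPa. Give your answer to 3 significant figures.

ΔP ≈ 0.0880 kPa

Cross-sectional area A = πD²/4 = π(0.593)²/4 = 0.2762 m²; mean velocity V = Q/A = 0.458/0.2762 = 1.658 m/s.
Reynolds number Re = ρVD/μ = 914 · 1.658 · 0.593 / 0.0175 = 5.136e+04.
Re > 4000 → turbulent. Relative roughness ε/D = 2.8e-06/0.593 = 4.72e-06. Swamee-Jain: f = 0.25/(log₁₀[4.72e-06/3.7 + 5.74/5.136e+04^0.9])² = 0.25/(log₁₀[1.28e-06 + 0.000331])² = 0.25/(-3.479)² = 0.02066.
Darcy-Weisbach: ΔP = f(L/D)(ρV²/2) = 0.02066·(2.01/0.593)·(914·1.658²/2) = 0.02066·3.39·1257 = 87.99 Pa.
ΔP = 87.99 Pa = 0.0880 kPa.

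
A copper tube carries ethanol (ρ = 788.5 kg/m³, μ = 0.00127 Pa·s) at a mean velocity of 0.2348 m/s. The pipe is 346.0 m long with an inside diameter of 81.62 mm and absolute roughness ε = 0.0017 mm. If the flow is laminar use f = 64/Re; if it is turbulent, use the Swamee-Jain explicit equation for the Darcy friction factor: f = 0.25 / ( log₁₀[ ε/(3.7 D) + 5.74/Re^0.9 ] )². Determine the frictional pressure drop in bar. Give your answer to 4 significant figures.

ΔP ≈ 0.02726 bar

Reynolds number Re = ρVD/μ = 788.5 · 0.2348 · 0.08162 / 0.00127 = 1.19e+04.
Re > 4000 → turbulent. Relative roughness ε/D = 1.7e-06/0.08162 = 2.08e-05. Swamee-Jain: f = 0.25/(log₁₀[2.08e-05/3.7 + 5.74/1.19e+04^0.9])² = 0.25/(log₁₀[5.63e-06 + 0.00123])² = 0.25/(-2.907)² = 0.02958.
Darcy-Weisbach: ΔP = f(L/D)(ρV²/2) = 0.02958·(346/0.08162)·(788.5·0.2348²/2) = 0.02958·4239·21.74 = 2726 Pa.
ΔP = 2726 Pa = 0.02726 bar.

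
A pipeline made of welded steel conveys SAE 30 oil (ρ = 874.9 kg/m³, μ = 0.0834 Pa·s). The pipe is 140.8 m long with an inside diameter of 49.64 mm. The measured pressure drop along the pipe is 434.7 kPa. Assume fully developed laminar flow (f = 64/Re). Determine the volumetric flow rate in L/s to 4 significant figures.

For laminar flow, f = 64/Re with Re = ρVD/μ, so Darcy-Weisbach reduces to ΔP = 32μLV/D². Solving for V: V = ΔP·D²/(32μL) = 4.347e+05·(0.04964)²/(32·0.0834·140.8) = 2.851 m/s.
Check: Re = ρVD/μ = 874.9·2.851·0.04964/0.0834 = 1484 < 2300, so the laminar assumption holds.
Q = V·A = 2.851·(π/4·0.04964²) = 0.005517 m³/s = 5.517 L/s.

Q ≈ 5.517 L/s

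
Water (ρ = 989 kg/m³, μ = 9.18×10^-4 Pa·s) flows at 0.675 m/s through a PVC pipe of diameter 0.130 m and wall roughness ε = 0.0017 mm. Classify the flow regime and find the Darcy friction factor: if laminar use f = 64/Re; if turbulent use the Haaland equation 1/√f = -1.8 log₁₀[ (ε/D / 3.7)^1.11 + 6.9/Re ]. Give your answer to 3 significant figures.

f ≈ 0.0181

Re = ρVD/μ = 989·0.675·0.13/0.000918 = 9.454e+04.
Re > 4000 → turbulent. ε/D = 1.7e-06/0.13 = 1.31e-05; Haaland: 1/√f = -1.8 log₁₀[8.88e-07 + 7.3e-05] = 7.437, so f = 0.01808.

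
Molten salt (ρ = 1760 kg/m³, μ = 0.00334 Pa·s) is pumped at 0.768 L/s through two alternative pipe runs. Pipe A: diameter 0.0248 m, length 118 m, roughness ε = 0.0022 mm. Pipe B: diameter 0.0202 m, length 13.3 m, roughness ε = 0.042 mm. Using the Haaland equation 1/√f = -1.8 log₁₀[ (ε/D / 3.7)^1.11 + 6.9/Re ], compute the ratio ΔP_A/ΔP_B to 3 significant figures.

ΔP_A/ΔP_B ≈ 2.85

Pipe A: V = Q/A = 0.000768/0.0004831 = 1.59 m/s; Re = 2.078e+04; ε/D = 8.87e-05; Haaland → f = 0.02565; ΔP_A = f(L/D)(ρV²/2) = 2.714e+05 Pa.
Pipe B: V = Q/A = 0.000768/0.0003205 = 2.396 m/s; Re = 2.551e+04; ε/D = 0.00208; Haaland → f = 0.02858; ΔP_B = f(L/D)(ρV²/2) = 9.509e+04 Pa.
ΔP_A/ΔP_B = 2.714e+05/9.509e+04 = 2.85.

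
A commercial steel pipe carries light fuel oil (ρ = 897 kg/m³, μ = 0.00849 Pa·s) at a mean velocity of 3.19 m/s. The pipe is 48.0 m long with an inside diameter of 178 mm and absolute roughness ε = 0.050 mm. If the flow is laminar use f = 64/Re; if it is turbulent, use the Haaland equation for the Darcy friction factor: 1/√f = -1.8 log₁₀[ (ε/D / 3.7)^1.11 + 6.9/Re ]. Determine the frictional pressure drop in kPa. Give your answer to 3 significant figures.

Reynolds number Re = ρVD/μ = 897 · 3.19 · 0.178 / 0.00849 = 5.999e+04.
Re > 4000 → turbulent. Relative roughness ε/D = 5e-05/0.178 = 0.000281. Haaland: 1/√f = -1.8 log₁₀[(0.000281/3.7)^1.11 + 6.9/5.999e+04] = -1.8 log₁₀[2.67e-05 + 0.000115] = 6.927, so f = 0.02084.
Darcy-Weisbach: ΔP = f(L/D)(ρV²/2) = 0.02084·(48/0.178)·(897·3.19²/2) = 0.02084·269.7·4564 = 2.565e+04 Pa.
ΔP = 2.565e+04 Pa = 25.6 kPa.

ΔP ≈ 25.6 kPa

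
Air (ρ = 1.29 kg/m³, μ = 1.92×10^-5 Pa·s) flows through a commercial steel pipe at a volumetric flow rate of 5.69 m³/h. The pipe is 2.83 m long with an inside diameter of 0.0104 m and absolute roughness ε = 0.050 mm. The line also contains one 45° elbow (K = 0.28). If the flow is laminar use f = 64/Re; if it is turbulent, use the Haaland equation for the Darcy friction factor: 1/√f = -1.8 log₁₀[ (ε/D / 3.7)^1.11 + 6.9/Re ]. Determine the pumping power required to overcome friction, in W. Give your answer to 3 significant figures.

Q = 5.69 m³/h = 5.69/3600 = 0.001581 m³/s.
Cross-sectional area A = πD²/4 = π(0.0104)²/4 = 8.495e-05 m²; mean velocity V = Q/A = 0.001581/8.495e-05 = 18.61 m/s.
Reynolds number Re = ρVD/μ = 1.29 · 18.61 · 0.0104 / 1.92e-05 = 1.3e+04.
Re > 4000 → turbulent. Relative roughness ε/D = 5e-05/0.0104 = 0.00481. Haaland: 1/√f = -1.8 log₁₀[(0.00481/3.7)^1.11 + 6.9/1.3e+04] = -1.8 log₁₀[0.000626 + 0.000531] = 5.287, so f = 0.03578.
Total minor-loss coefficient ΣK = 1·0.28 = 0.28.
ΔP = [f·L/D + ΣK]·(ρV²/2) = [0.03578·2.83/0.0104 + 0.28]·(1.29·18.61²/2) = [9.737 + 0.28]·223.3 = 2237 Pa.
Pumping power P = QΔP = 0.001581·2237 = 3.535 W = 3.54 W.

P ≈ 3.54 W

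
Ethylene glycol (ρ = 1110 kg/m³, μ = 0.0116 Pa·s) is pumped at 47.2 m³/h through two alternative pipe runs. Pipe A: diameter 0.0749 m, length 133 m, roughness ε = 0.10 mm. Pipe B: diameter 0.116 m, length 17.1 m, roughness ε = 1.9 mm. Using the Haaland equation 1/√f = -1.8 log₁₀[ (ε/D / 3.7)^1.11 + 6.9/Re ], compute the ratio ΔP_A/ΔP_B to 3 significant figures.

Pipe A: V = Q/A = 0.01311/0.004406 = 2.976 m/s; Re = 2.133e+04; ε/D = 0.00134; Haaland → f = 0.02794; ΔP_A = f(L/D)(ρV²/2) = 2.438e+05 Pa.
Pipe B: V = Q/A = 0.01311/0.01057 = 1.241 m/s; Re = 1.377e+04; ε/D = 0.0164; Haaland → f = 0.04815; ΔP_B = f(L/D)(ρV²/2) = 6064 Pa.
ΔP_A/ΔP_B = 2.438e+05/6064 = 40.2.

ΔP_A/ΔP_B ≈ 40.2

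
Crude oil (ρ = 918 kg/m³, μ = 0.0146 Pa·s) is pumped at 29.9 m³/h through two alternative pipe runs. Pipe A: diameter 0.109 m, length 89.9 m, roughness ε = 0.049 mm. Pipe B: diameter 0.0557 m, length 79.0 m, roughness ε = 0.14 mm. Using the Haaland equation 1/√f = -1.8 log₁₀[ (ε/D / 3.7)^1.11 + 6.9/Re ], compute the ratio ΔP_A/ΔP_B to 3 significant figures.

ΔP_A/ΔP_B ≈ 0.0431

Pipe A: V = Q/A = 0.008306/0.009331 = 0.8901 m/s; Re = 6100; ε/D = 0.00045; Haaland → f = 0.03596; ΔP_A = f(L/D)(ρV²/2) = 1.079e+04 Pa.
Pipe B: V = Q/A = 0.008306/0.002437 = 3.409 m/s; Re = 1.194e+04; ε/D = 0.00251; Haaland → f = 0.03309; ΔP_B = f(L/D)(ρV²/2) = 2.502e+05 Pa.
ΔP_A/ΔP_B = 1.079e+04/2.502e+05 = 0.0431.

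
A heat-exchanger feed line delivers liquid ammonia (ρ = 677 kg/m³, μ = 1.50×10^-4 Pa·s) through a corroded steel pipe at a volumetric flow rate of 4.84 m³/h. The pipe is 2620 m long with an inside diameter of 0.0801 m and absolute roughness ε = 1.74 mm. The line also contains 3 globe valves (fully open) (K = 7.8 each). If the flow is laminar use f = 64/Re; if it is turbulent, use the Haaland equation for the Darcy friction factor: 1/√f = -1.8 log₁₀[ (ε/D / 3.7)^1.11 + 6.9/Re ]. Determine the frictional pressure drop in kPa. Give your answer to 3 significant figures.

Q = 4.84 m³/h = 4.84/3600 = 0.001344 m³/s.
Cross-sectional area A = πD²/4 = π(0.0801)²/4 = 0.005039 m²; mean velocity V = Q/A = 0.001344/0.005039 = 0.2668 m/s.
Reynolds number Re = ρVD/μ = 677 · 0.2668 · 0.0801 / 0.00015 = 9.645e+04.
Re > 4000 → turbulent. Relative roughness ε/D = 0.00174/0.0801 = 0.0217. Haaland: 1/√f = -1.8 log₁₀[(0.0217/3.7)^1.11 + 6.9/9.645e+04] = -1.8 log₁₀[0.00334 + 7.15e-05] = 4.442, so f = 0.05069.
Total minor-loss coefficient ΣK = 3·7.8 = 23.4.
ΔP = [f·L/D + ΣK]·(ρV²/2) = [0.05069·2620/0.0801 + 23.4]·(677·0.2668²/2) = [1658 + 23.4]·24.1 = 4.052e+04 Pa.
ΔP = 4.052e+04 Pa = 40.5 kPa.

ΔP ≈ 40.5 kPa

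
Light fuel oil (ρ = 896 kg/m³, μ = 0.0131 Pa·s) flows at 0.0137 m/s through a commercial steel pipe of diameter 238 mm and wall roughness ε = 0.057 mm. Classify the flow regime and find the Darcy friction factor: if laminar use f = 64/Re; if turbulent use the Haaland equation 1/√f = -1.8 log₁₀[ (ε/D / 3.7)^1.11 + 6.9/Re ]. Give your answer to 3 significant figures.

Re = ρVD/μ = 896·0.0137·0.238/0.0131 = 223.
Re < 2300 → laminar, so f = 64/Re = 0.287 (roughness is irrelevant in laminar flow).

f ≈ 0.287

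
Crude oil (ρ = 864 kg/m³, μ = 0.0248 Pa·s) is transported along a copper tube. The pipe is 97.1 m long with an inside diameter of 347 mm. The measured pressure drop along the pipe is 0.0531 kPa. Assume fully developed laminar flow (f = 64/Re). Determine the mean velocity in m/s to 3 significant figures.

V ≈ 0.0830 m/s

For laminar flow, f = 64/Re with Re = ρVD/μ, so Darcy-Weisbach reduces to ΔP = 32μLV/D². Solving for V: V = ΔP·D²/(32μL) = 53.1·(0.347)²/(32·0.0248·97.1) = 0.08297 m/s.
Check: Re = ρVD/μ = 864·0.08297·0.347/0.0248 = 1003 < 2300, so the laminar assumption holds.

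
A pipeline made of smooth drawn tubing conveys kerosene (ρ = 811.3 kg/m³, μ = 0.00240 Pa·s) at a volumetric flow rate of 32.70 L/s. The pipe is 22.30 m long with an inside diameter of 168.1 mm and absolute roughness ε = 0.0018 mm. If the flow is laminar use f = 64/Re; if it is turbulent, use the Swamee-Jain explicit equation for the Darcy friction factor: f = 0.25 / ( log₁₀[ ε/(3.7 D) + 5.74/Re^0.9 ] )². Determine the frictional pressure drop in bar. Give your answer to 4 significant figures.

Q = 32.70 L/s = 32.70/1000 = 0.0327 m³/s.
Cross-sectional area A = πD²/4 = π(0.1681)²/4 = 0.02219 m²; mean velocity V = Q/A = 0.0327/0.02219 = 1.473 m/s.
Reynolds number Re = ρVD/μ = 811.3 · 1.473 · 0.1681 / 0.0024 = 8.373e+04.
Re > 4000 → turbulent. Relative roughness ε/D = 1.8e-06/0.1681 = 1.07e-05. Swamee-Jain: f = 0.25/(log₁₀[1.07e-05/3.7 + 5.74/8.373e+04^0.9])² = 0.25/(log₁₀[2.89e-06 + 0.000213])² = 0.25/(-3.666)² = 0.0186.
Darcy-Weisbach: ΔP = f(L/D)(ρV²/2) = 0.0186·(22.3/0.1681)·(811.3·1.473²/2) = 0.0186·132.7·880.6 = 2173 Pa.
ΔP = 2173 Pa = 0.02173 bar.

ΔP ≈ 0.02173 bar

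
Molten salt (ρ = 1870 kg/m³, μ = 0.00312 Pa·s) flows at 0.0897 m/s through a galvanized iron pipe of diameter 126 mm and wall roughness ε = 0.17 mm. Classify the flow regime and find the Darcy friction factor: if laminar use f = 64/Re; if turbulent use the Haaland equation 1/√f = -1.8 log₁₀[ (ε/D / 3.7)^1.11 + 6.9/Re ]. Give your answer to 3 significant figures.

Re = ρVD/μ = 1870·0.0897·0.126/0.00312 = 6774.
Re > 4000 → turbulent. ε/D = 0.00017/0.126 = 0.00135; Haaland: 1/√f = -1.8 log₁₀[0.000153 + 0.00102] = 5.276, so f = 0.03592.

f ≈ 0.0359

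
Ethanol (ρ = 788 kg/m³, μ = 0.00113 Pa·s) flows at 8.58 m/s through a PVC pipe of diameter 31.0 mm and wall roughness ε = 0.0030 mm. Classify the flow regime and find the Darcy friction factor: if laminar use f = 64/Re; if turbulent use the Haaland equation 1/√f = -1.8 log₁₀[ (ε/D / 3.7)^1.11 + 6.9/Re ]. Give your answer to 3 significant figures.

Re = ρVD/μ = 788·8.58·0.031/0.00113 = 1.855e+05.
Re > 4000 → turbulent. ε/D = 3e-06/0.031 = 9.68e-05; Haaland: 1/√f = -1.8 log₁₀[8.19e-06 + 3.72e-05] = 7.817, so f = 0.01636.

f ≈ 0.0164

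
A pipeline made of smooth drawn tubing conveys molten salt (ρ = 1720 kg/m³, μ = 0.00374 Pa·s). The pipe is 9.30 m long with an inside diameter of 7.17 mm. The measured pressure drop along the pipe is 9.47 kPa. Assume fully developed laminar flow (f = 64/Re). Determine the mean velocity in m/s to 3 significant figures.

V ≈ 0.437 m/s

For laminar flow, f = 64/Re with Re = ρVD/μ, so Darcy-Weisbach reduces to ΔP = 32μLV/D². Solving for V: V = ΔP·D²/(32μL) = 9470·(0.00717)²/(32·0.00374·9.3) = 0.4374 m/s.
Check: Re = ρVD/μ = 1720·0.4374·0.00717/0.00374 = 1442 < 2300, so the laminar assumption holds.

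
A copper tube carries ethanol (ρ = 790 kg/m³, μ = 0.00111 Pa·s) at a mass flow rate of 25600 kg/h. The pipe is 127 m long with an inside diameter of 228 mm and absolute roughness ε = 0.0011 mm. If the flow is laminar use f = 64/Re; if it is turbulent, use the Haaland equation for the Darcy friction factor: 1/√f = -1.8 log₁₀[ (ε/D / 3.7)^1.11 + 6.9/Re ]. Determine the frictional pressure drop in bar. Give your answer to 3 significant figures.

ṁ = 25600 kg/h = 25600/3600 = 7.111 kg/s.
A = πD²/4 = π(0.228)²/4 = 0.04083 m²; mean velocity V = ṁ/(ρA) = 7.111/(790 · 0.04083) = 0.2205 m/s.
Reynolds number Re = ρVD/μ = 790 · 0.2205 · 0.228 / 0.00111 = 3.578e+04.
Re > 4000 → turbulent. Relative roughness ε/D = 1.1e-06/0.228 = 4.82e-06. Haaland: 1/√f = -1.8 log₁₀[(4.82e-06/3.7)^1.11 + 6.9/3.578e+04] = -1.8 log₁₀[2.94e-07 + 0.000193] = 6.685, so f = 0.02237.
Darcy-Weisbach: ΔP = f(L/D)(ρV²/2) = 0.02237·(127/0.228)·(790·0.2205²/2) = 0.02237·557·19.2 = 239.3 Pa.
ΔP = 239.3 Pa = 0.00239 bar.

ΔP ≈ 0.00239 bar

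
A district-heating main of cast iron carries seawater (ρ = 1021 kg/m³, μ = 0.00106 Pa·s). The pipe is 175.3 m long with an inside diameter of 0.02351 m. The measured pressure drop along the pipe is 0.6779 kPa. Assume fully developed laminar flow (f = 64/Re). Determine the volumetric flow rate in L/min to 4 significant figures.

Q ≈ 1.641 L/min

For laminar flow, f = 64/Re with Re = ρVD/μ, so Darcy-Weisbach reduces to ΔP = 32μLV/D². Solving for V: V = ΔP·D²/(32μL) = 677.9·(0.02351)²/(32·0.00106·175.3) = 0.06301 m/s.
Check: Re = ρVD/μ = 1021·0.06301·0.02351/0.00106 = 1427 < 2300, so the laminar assumption holds.
Q = V·A = 0.06301·(π/4·0.02351²) = 2.735e-05 m³/s = 1.641 L/min.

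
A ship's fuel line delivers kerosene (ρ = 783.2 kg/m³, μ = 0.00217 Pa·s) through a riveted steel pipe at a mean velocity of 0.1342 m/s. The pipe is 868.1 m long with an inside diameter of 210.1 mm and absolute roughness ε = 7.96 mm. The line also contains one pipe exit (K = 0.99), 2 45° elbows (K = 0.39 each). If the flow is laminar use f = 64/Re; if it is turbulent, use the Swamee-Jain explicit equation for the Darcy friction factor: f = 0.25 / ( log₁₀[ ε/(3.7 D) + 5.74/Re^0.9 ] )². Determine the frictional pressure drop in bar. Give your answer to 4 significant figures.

ΔP ≈ 0.01961 bar

Reynolds number Re = ρVD/μ = 783.2 · 0.1342 · 0.2101 / 0.00217 = 1.018e+04.
Re > 4000 → turbulent. Relative roughness ε/D = 0.00796/0.2101 = 0.0379. Swamee-Jain: f = 0.25/(log₁₀[0.0379/3.7 + 5.74/1.018e+04^0.9])² = 0.25/(log₁₀[0.0102 + 0.00142])² = 0.25/(-1.933)² = 0.06688.
Total minor-loss coefficient ΣK = 1·0.99 + 2·0.39 = 1.77.
ΔP = [f·L/D + ΣK]·(ρV²/2) = [0.06688·868.1/0.2101 + 1.77]·(783.2·0.1342²/2) = [276.4 + 1.77]·7.053 = 1961 Pa.
ΔP = 1961 Pa = 0.01961 bar.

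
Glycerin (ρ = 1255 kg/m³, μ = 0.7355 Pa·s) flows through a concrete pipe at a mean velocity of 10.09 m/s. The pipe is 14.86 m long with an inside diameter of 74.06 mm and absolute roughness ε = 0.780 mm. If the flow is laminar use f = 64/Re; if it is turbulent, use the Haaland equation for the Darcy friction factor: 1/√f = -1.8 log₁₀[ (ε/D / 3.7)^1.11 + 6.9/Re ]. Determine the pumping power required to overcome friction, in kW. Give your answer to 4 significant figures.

P ≈ 27.97 kW

Reynolds number Re = ρVD/μ = 1255 · 10.09 · 0.07406 / 0.736 = 1275.
Re < 2300 → laminar flow, so f = 64/Re = 64/1275 = 0.05019 (the turbulent correlation is not needed).
Darcy-Weisbach: ΔP = f(L/D)(ρV²/2) = 0.05019·(14.86/0.07406)·(1255·10.09²/2) = 0.05019·200.6·6.388e+04 = 6.434e+05 Pa.
Q = V·A = 10.09·0.004308 = 0.04347 m³/s.
Pumping power P = QΔP = 0.04347·6.434e+05 = 27966 W = 27.97 kW.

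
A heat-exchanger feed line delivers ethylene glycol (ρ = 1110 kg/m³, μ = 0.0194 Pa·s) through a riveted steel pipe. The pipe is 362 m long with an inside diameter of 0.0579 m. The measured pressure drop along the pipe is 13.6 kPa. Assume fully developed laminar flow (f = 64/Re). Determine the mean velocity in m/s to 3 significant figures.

V ≈ 0.203 m/s

For laminar flow, f = 64/Re with Re = ρVD/μ, so Darcy-Weisbach reduces to ΔP = 32μLV/D². Solving for V: V = ΔP·D²/(32μL) = 1.36e+04·(0.0579)²/(32·0.0194·362) = 0.2029 m/s.
Check: Re = ρVD/μ = 1110·0.2029·0.0579/0.0194 = 672.1 < 2300, so the laminar assumption holds.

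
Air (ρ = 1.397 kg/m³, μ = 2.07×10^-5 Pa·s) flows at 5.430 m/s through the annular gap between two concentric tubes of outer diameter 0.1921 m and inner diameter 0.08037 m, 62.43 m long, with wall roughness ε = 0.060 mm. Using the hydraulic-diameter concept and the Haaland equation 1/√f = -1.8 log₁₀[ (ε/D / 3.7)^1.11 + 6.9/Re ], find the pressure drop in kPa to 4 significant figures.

Hydraulic diameter D_h = 4A/P = D_o - D_i = 0.1921 - 0.08037 = 0.1117 m.
Re = ρVD_h/μ = 1.397·5.43·0.1117/2.07e-05 = 4.094e+04.
ε/D_h = 6e-05/0.1117 = 0.000537; Haaland gives 1/√f = -1.8 log₁₀[5.49e-05+0.000169] = 6.572, so f = 0.02316.
ΔP = f(L/D_h)(ρV²/2) = 0.02316·62.43/0.1117·20.6 = 266.5 Pa.
ΔP = 0.2665 kPa.

ΔP ≈ 0.2665 kPa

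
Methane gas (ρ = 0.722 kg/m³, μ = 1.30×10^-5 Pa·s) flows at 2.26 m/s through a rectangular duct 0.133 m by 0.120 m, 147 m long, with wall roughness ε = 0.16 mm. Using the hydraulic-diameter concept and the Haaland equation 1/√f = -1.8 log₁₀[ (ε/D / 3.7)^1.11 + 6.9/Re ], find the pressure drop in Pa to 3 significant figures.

Hydraulic diameter D_h = 4A/P = 4·(0.133·0.12)/(2·(0.133+0.12)) = 0.06384/0.506 = 0.1262 m.
Re = ρVD_h/μ = 0.722·2.26·0.1262/1.3e-05 = 1.584e+04.
ε/D_h = 0.00016/0.1262 = 0.00127; Haaland gives 1/√f = -1.8 log₁₀[0.000143+0.000436] = 5.828, so f = 0.02944.
ΔP = f(L/D_h)(ρV²/2) = 0.02944·147/0.1262·1.844 = 63.24 Pa.

ΔP ≈ 63.2 Pa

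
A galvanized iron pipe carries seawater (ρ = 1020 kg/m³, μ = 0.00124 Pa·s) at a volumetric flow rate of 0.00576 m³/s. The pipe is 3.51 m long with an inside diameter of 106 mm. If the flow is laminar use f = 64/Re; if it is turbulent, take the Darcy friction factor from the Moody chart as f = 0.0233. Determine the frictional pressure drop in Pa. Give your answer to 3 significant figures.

ΔP ≈ 168 Pa

Cross-sectional area A = πD²/4 = π(0.106)²/4 = 0.008825 m²; mean velocity V = Q/A = 0.00576/0.008825 = 0.6527 m/s.
Reynolds number Re = ρVD/μ = 1020 · 0.6527 · 0.106 / 0.00124 = 5.691e+04.
Re > 4000 → turbulent; use the Moody-chart value f = 0.0233.
Darcy-Weisbach: ΔP = f(L/D)(ρV²/2) = 0.0233·(3.51/0.106)·(1020·0.6527²/2) = 0.0233·33.11·217.3 = 167.6 Pa.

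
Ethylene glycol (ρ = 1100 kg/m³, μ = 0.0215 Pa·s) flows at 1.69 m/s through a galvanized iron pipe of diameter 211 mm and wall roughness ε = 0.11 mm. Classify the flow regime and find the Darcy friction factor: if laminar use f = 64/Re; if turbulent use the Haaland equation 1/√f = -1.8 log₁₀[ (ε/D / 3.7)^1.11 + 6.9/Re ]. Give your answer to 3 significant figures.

f ≈ 0.0273

Re = ρVD/μ = 1100·1.69·0.211/0.0215 = 1.824e+04.
Re > 4000 → turbulent. ε/D = 0.00011/0.211 = 0.000521; Haaland: 1/√f = -1.8 log₁₀[5.31e-05 + 0.000378] = 6.057, so f = 0.02725.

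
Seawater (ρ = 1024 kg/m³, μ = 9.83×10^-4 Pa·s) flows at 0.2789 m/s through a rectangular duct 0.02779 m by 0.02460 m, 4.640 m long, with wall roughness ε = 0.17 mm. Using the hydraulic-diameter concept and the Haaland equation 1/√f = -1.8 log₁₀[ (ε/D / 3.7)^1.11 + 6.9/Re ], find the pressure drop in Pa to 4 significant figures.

Hydraulic diameter D_h = 4A/P = 4·(0.02779·0.0246)/(2·(0.02779+0.0246)) = 0.002735/0.1048 = 0.0261 m.
Re = ρVD_h/μ = 1024·0.2789·0.0261/0.000983 = 7582.
ε/D_h = 0.00017/0.0261 = 0.00651; Haaland gives 1/√f = -1.8 log₁₀[0.000876+0.00091] = 4.946, so f = 0.04087.
ΔP = f(L/D_h)(ρV²/2) = 0.04087·4.64/0.0261·39.83 = 289.4 Pa.

ΔP ≈ 289.4 Pa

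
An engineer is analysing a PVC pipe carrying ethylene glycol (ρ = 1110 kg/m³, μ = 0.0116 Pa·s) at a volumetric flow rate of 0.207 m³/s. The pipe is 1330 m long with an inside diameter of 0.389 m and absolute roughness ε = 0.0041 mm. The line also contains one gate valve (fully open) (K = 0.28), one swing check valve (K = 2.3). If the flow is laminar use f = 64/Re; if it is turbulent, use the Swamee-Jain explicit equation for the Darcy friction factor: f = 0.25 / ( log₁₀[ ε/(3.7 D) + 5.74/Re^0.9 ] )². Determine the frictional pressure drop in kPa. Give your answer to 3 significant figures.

Cross-sectional area A = πD²/4 = π(0.389)²/4 = 0.1188 m²; mean velocity V = Q/A = 0.207/0.1188 = 1.742 m/s.
Reynolds number Re = ρVD/μ = 1110 · 1.742 · 0.389 / 0.0116 = 6.483e+04.
Re > 4000 → turbulent. Relative roughness ε/D = 4.1e-06/0.389 = 1.05e-05. Swamee-Jain: f = 0.25/(log₁₀[1.05e-05/3.7 + 5.74/6.483e+04^0.9])² = 0.25/(log₁₀[2.85e-06 + 0.000268])² = 0.25/(-3.567)² = 0.01965.
Total minor-loss coefficient ΣK = 1·0.28 + 1·2.3 = 2.58.
ΔP = [f·L/D + ΣK]·(ρV²/2) = [0.01965·1330/0.389 + 2.58]·(1110·1.742²/2) = [67.18 + 2.58]·1684 = 1.174e+05 Pa.
ΔP = 1.174e+05 Pa = 117 kPa.

ΔP ≈ 117 kPa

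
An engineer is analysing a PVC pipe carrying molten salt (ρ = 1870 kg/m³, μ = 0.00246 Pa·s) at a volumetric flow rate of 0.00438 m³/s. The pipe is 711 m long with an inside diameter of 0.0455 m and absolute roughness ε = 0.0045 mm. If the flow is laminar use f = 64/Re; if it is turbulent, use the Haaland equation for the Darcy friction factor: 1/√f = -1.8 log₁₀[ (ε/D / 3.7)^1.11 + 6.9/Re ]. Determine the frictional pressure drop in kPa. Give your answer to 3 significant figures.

Cross-sectional area A = πD²/4 = π(0.0455)²/4 = 0.001626 m²; mean velocity V = Q/A = 0.00438/0.001626 = 2.694 m/s.
Reynolds number Re = ρVD/μ = 1870 · 2.694 · 0.0455 / 0.00246 = 9.317e+04.
Re > 4000 → turbulent. Relative roughness ε/D = 4.5e-06/0.0455 = 9.89e-05. Haaland: 1/√f = -1.8 log₁₀[(9.89e-05/3.7)^1.11 + 6.9/9.317e+04] = -1.8 log₁₀[8.39e-06 + 7.41e-05] = 7.351, so f = 0.01851.
Darcy-Weisbach: ΔP = f(L/D)(ρV²/2) = 0.01851·(711/0.0455)·(1870·2.694²/2) = 0.01851·1.563e+04·6785 = 1.962e+06 Pa.
ΔP = 1.962e+06 Pa = 1960 kPa.

ΔP ≈ 1960 kPa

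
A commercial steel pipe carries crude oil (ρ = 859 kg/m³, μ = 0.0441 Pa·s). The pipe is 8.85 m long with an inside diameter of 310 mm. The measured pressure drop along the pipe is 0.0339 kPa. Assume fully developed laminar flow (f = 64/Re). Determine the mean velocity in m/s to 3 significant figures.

For laminar flow, f = 64/Re with Re = ρVD/μ, so Darcy-Weisbach reduces to ΔP = 32μLV/D². Solving for V: V = ΔP·D²/(32μL) = 33.9·(0.31)²/(32·0.0441·8.85) = 0.2609 m/s.
Check: Re = ρVD/μ = 859·0.2609·0.31/0.0441 = 1575 < 2300, so the laminar assumption holds.

V ≈ 0.261 m/s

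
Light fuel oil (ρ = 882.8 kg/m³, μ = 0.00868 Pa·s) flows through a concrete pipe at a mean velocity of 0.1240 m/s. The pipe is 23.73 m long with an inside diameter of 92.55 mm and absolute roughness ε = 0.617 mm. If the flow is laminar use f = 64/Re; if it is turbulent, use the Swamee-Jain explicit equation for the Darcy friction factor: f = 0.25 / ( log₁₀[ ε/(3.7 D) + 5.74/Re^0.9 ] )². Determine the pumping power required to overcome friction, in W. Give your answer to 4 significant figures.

Reynolds number Re = ρVD/μ = 882.8 · 0.124 · 0.09255 / 0.00868 = 1167.
Re < 2300 → laminar flow, so f = 64/Re = 64/1167 = 0.05483 (the turbulent correlation is not needed).
Darcy-Weisbach: ΔP = f(L/D)(ρV²/2) = 0.05483·(23.73/0.09255)·(882.8·0.124²/2) = 0.05483·256.4·6.787 = 95.42 Pa.
Q = V·A = 0.124·0.006727 = 0.0008342 m³/s.
Pumping power P = QΔP = 0.0008342·95.42 = 0.079598 W = 0.07960 W.

P ≈ 0.07960 W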